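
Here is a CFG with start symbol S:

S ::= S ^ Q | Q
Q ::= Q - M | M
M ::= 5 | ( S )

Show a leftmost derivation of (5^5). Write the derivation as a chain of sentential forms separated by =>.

S => Q   [S ::= Q]
Q => M   [Q ::= M]
M => (S)   [M ::= ( S )]
(S) => (S^Q)   [S ::= S ^ Q]
(S^Q) => (Q^Q)   [S ::= Q]
(Q^Q) => (M^Q)   [Q ::= M]
(M^Q) => (5^Q)   [M ::= 5]
(5^Q) => (5^M)   [Q ::= M]
(5^M) => (5^5)   [M ::= 5]

S => Q => M => (S) => (S^Q) => (Q^Q) => (M^Q) => (5^Q) => (5^M) => (5^5)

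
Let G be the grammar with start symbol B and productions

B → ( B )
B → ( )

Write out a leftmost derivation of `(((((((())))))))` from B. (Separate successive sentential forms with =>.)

B => (B)   [B → ( B )]
(B) => ((B))   [B → ( B )]
((B)) => (((B)))   [B → ( B )]
(((B))) => ((((B))))   [B → ( B )]
((((B)))) => (((((B)))))   [B → ( B )]
(((((B))))) => ((((((B))))))   [B → ( B )]
((((((B)))))) => (((((((B)))))))   [B → ( B )]
(((((((B))))))) => (((((((())))))))   [B → ( )]

B=>(B)=>((B))=>(((B)))=>((((B))))=>(((((B)))))=>((((((B))))))=>(((((((B)))))))=>(((((((())))))))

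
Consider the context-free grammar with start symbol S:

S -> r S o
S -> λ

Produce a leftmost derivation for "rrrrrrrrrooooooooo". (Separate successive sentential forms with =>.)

S => rSo => rrSoo => rrrSooo => rrrrSoooo => rrrrrSooooo => rrrrrrSoooooo => rrrrrrrSooooooo => rrrrrrrrSoooooooo => rrrrrrrrrSooooooooo => rrrrrrrrrooooooooo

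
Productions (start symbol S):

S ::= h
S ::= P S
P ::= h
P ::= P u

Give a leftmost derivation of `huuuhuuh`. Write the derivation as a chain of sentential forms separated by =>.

S => PS => PuS => PuuS => PuuuS => huuuS => huuuPS => huuuPuS => huuuPuuS => huuuhuuS => huuuhuuh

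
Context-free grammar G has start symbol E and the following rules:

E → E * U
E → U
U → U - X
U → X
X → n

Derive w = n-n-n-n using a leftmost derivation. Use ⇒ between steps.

E⇒U⇒U-X⇒U-X-X⇒U-X-X-X⇒X-X-X-X⇒n-X-X-X⇒n-n-X-X⇒n-n-n-X⇒n-n-n-n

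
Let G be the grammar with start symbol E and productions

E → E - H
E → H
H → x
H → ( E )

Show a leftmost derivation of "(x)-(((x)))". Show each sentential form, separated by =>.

E => E-H => H-H => (E)-H => (H)-H => (x)-H => (x)-(E) => (x)-(H) => (x)-((E)) => (x)-((H)) => (x)-(((E))) => (x)-(((H))) => (x)-(((x)))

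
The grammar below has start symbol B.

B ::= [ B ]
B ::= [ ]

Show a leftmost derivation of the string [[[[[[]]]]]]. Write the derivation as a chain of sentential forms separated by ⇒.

B ⇒ [B] ⇒ [[B]] ⇒ [[[B]]] ⇒ [[[[B]]]] ⇒ [[[[[B]]]]] ⇒ [[[[[[]]]]]]

B ⇒ [B]   [B ::= [ B ]]
[B] ⇒ [[B]]   [B ::= [ B ]]
[[B]] ⇒ [[[B]]]   [B ::= [ B ]]
[[[B]]] ⇒ [[[[B]]]]   [B ::= [ B ]]
[[[[B]]]] ⇒ [[[[[B]]]]]   [B ::= [ B ]]
[[[[[B]]]]] ⇒ [[[[[[]]]]]]   [B ::= [ ]]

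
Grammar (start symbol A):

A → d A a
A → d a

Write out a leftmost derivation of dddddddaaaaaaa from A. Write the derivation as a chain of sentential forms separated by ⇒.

A ⇒ dAa   [A → d A a]
dAa ⇒ ddAaa   [A → d A a]
ddAaa ⇒ dddAaaa   [A → d A a]
dddAaaa ⇒ ddddAaaaa   [A → d A a]
ddddAaaaa ⇒ dddddAaaaaa   [A → d A a]
dddddAaaaaa ⇒ ddddddAaaaaaa   [A → d A a]
ddddddAaaaaaa ⇒ dddddddaaaaaaa   [A → d a]

A ⇒ dAa ⇒ ddAaa ⇒ dddAaaa ⇒ ddddAaaaa ⇒ dddddAaaaaa ⇒ ddddddAaaaaaa ⇒ dddddddaaaaaaa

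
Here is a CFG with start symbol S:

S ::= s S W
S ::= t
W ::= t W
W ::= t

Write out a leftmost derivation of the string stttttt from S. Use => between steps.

S => sSW => stW => sttW => stttW => sttttW => stttttW => stttttt

S => sSW   [S ::= s S W]
sSW => stW   [S ::= t]
stW => sttW   [W ::= t W]
sttW => stttW   [W ::= t W]
stttW => sttttW   [W ::= t W]
sttttW => stttttW   [W ::= t W]
stttttW => stttttt   [W ::= t]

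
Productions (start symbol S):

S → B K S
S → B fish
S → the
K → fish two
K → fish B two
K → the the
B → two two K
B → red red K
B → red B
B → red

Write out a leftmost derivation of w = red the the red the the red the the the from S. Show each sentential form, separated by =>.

S => B K S   [S → B K S]
B K S => red K S   [B → red]
red K S => red the the S   [K → the the]
red the the S => red the the B K S   [S → B K S]
red the the B K S => red the the red K S   [B → red]
red the the red K S => red the the red the the S   [K → the the]
red the the red the the S => red the the red the the B K S   [S → B K S]
red the the red the the B K S => red the the red the the red K S   [B → red]
red the the red the the red K S => red the the red the the red the the S   [K → the the]
red the the red the the red the the S => red the the red the the red the the the   [S → the]

S => B K S => red K S => red the the S => red the the B K S => red the the red K S => red the the red the the S => red the the red the the B K S => red the the red the the red K S => red the the red the the red the the S => red the the red the the red the the the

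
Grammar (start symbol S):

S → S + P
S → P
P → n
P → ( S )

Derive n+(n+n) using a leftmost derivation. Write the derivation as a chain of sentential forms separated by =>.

S=>S+P=>P+P=>n+P=>n+(S)=>n+(S+P)=>n+(P+P)=>n+(n+P)=>n+(n+n)

S => S+P   [S → S + P]
S+P => P+P   [S → P]
P+P => n+P   [P → n]
n+P => n+(S)   [P → ( S )]
n+(S) => n+(S+P)   [S → S + P]
n+(S+P) => n+(P+P)   [S → P]
n+(P+P) => n+(n+P)   [P → n]
n+(n+P) => n+(n+n)   [P → n]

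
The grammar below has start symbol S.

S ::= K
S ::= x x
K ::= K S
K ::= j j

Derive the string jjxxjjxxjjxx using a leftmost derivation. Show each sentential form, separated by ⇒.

S ⇒ K   [S ::= K]
K ⇒ KS   [K ::= K S]
KS ⇒ KSS   [K ::= K S]
KSS ⇒ KSSS   [K ::= K S]
KSSS ⇒ KSSSS   [K ::= K S]
KSSSS ⇒ jjSSSS   [K ::= j j]
jjSSSS ⇒ jjxxSSS   [S ::= x x]
jjxxSSS ⇒ jjxxKSS   [S ::= K]
jjxxKSS ⇒ jjxxjjSS   [K ::= j j]
jjxxjjSS ⇒ jjxxjjxxS   [S ::= x x]
jjxxjjxxS ⇒ jjxxjjxxK   [S ::= K]
jjxxjjxxK ⇒ jjxxjjxxKS   [K ::= K S]
jjxxjjxxKS ⇒ jjxxjjxxjjS   [K ::= j j]
jjxxjjxxjjS ⇒ jjxxjjxxjjxx   [S ::= x x]

S ⇒ K ⇒ KS ⇒ KSS ⇒ KSSS ⇒ KSSSS ⇒ jjSSSS ⇒ jjxxSSS ⇒ jjxxKSS ⇒ jjxxjjSS ⇒ jjxxjjxxS ⇒ jjxxjjxxK ⇒ jjxxjjxxKS ⇒ jjxxjjxxjjS ⇒ jjxxjjxxjjxx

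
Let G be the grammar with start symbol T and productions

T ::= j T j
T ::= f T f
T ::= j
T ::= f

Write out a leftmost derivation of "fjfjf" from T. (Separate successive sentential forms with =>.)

T => fTf => fjTjf => fjfjf

T => fTf   [T ::= f T f]
fTf => fjTjf   [T ::= j T j]
fjTjf => fjfjf   [T ::= f]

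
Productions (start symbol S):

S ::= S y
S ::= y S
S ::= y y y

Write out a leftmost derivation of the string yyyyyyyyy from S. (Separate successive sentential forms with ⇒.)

S ⇒ yS ⇒ yyS ⇒ yySy ⇒ yySyy ⇒ yyySyy ⇒ yyySyyy ⇒ yyyyyyyyy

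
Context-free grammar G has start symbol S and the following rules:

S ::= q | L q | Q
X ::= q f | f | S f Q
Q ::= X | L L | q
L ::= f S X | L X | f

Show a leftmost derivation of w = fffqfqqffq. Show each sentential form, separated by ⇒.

S ⇒ Lq ⇒ LXq ⇒ fSXXq ⇒ fLqXXq ⇒ ffSXqXXq ⇒ ffLqXqXXq ⇒ fffqXqXXq ⇒ fffqfqXXq ⇒ fffqfqqfXq ⇒ fffqfqqffq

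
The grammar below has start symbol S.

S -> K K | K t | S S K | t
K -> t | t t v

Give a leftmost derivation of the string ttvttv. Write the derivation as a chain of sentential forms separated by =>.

S => KK   [S -> K K]
KK => ttvK   [K -> t t v]
ttvK => ttvttv   [K -> t t v]

S => KK => ttvK => ttvttv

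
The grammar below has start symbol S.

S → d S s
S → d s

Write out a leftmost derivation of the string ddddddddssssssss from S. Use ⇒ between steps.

S ⇒ dSs   [S → d S s]
dSs ⇒ ddSss   [S → d S s]
ddSss ⇒ dddSsss   [S → d S s]
dddSsss ⇒ ddddSssss   [S → d S s]
ddddSssss ⇒ dddddSsssss   [S → d S s]
dddddSsssss ⇒ ddddddSssssss   [S → d S s]
ddddddSssssss ⇒ dddddddSsssssss   [S → d S s]
dddddddSsssssss ⇒ ddddddddssssssss   [S → d s]

S ⇒ dSs ⇒ ddSss ⇒ dddSsss ⇒ ddddSssss ⇒ dddddSsssss ⇒ ddddddSssssss ⇒ dddddddSsssssss ⇒ ddddddddssssssss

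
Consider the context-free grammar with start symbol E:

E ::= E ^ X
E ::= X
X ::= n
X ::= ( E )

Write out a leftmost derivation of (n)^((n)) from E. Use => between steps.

E => E^X   [E ::= E ^ X]
E^X => X^X   [E ::= X]
X^X => (E)^X   [X ::= ( E )]
(E)^X => (X)^X   [E ::= X]
(X)^X => (n)^X   [X ::= n]
(n)^X => (n)^(E)   [X ::= ( E )]
(n)^(E) => (n)^(X)   [E ::= X]
(n)^(X) => (n)^((E))   [X ::= ( E )]
(n)^((E)) => (n)^((X))   [E ::= X]
(n)^((X)) => (n)^((n))   [X ::= n]

E=>E^X=>X^X=>(E)^X=>(X)^X=>(n)^X=>(n)^(E)=>(n)^(X)=>(n)^((E))=>(n)^((X))=>(n)^((n))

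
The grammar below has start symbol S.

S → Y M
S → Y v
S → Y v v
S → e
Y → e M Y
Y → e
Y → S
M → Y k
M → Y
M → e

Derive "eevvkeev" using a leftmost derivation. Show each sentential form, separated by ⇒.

S ⇒ Yv ⇒ Sv ⇒ YMv ⇒ eMYMv ⇒ eYkYMv ⇒ eSkYMv ⇒ eYvvkYMv ⇒ eevvkYMv ⇒ eevvkeMv ⇒ eevvkeev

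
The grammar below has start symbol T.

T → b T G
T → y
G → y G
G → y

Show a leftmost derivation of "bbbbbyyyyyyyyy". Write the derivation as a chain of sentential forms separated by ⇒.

T⇒bTG⇒bbTGG⇒bbbTGGG⇒bbbbTGGGG⇒bbbbbTGGGGG⇒bbbbbyGGGGG⇒bbbbbyyGGGG⇒bbbbbyyyGGGG⇒bbbbbyyyyGGGG⇒bbbbbyyyyyGGGG⇒bbbbbyyyyyyGGG⇒bbbbbyyyyyyyGG⇒bbbbbyyyyyyyyG⇒bbbbbyyyyyyyyy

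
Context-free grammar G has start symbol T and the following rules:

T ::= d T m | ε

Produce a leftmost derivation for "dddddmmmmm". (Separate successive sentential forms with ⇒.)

T ⇒ dTm   [T ::= d T m]
dTm ⇒ ddTmm   [T ::= d T m]
ddTmm ⇒ dddTmmm   [T ::= d T m]
dddTmmm ⇒ ddddTmmmm   [T ::= d T m]
ddddTmmmm ⇒ dddddTmmmmm   [T ::= d T m]
dddddTmmmmm ⇒ dddddmmmmm   [T ::= ε]

T ⇒ dTm ⇒ ddTmm ⇒ dddTmmm ⇒ ddddTmmmm ⇒ dddddTmmmmm ⇒ dddddmmmmm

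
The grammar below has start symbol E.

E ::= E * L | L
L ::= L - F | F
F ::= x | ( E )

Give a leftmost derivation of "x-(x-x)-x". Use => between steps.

E => L   [E ::= L]
L => L-F   [L ::= L - F]
L-F => L-F-F   [L ::= L - F]
L-F-F => F-F-F   [L ::= F]
F-F-F => x-F-F   [F ::= x]
x-F-F => x-(E)-F   [F ::= ( E )]
x-(E)-F => x-(L)-F   [E ::= L]
x-(L)-F => x-(L-F)-F   [L ::= L - F]
x-(L-F)-F => x-(F-F)-F   [L ::= F]
x-(F-F)-F => x-(x-F)-F   [F ::= x]
x-(x-F)-F => x-(x-x)-F   [F ::= x]
x-(x-x)-F => x-(x-x)-x   [F ::= x]

E => L => L-F => L-F-F => F-F-F => x-F-F => x-(E)-F => x-(L)-F => x-(L-F)-F => x-(F-F)-F => x-(x-F)-F => x-(x-x)-F => x-(x-x)-x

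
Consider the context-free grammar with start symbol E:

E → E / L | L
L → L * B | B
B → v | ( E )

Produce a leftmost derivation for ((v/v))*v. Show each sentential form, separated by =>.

E => L   [E → L]
L => L*B   [L → L * B]
L*B => B*B   [L → B]
B*B => (E)*B   [B → ( E )]
(E)*B => (L)*B   [E → L]
(L)*B => (B)*B   [L → B]
(B)*B => ((E))*B   [B → ( E )]
((E))*B => ((E/L))*B   [E → E / L]
((E/L))*B => ((L/L))*B   [E → L]
((L/L))*B => ((B/L))*B   [L → B]
((B/L))*B => ((v/L))*B   [B → v]
((v/L))*B => ((v/B))*B   [L → B]
((v/B))*B => ((v/v))*B   [B → v]
((v/v))*B => ((v/v))*v   [B → v]

E => L => L*B => B*B => (E)*B => (L)*B => (B)*B => ((E))*B => ((E/L))*B => ((L/L))*B => ((B/L))*B => ((v/L))*B => ((v/B))*B => ((v/v))*B => ((v/v))*v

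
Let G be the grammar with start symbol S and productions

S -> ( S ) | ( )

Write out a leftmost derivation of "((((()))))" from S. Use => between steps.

S => (S)   [S -> ( S )]
(S) => ((S))   [S -> ( S )]
((S)) => (((S)))   [S -> ( S )]
(((S))) => ((((S))))   [S -> ( S )]
((((S)))) => ((((()))))   [S -> ( )]

S => (S) => ((S)) => (((S))) => ((((S)))) => ((((()))))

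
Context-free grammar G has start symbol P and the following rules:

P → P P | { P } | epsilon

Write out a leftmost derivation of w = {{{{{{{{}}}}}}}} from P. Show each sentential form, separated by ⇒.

P⇒{P}⇒{{P}}⇒{{{P}}}⇒{{{{P}}}}⇒{{{{{P}}}}}⇒{{{{{{P}}}}}}⇒{{{{{{{P}}}}}}}⇒{{{{{{{{P}}}}}}}}⇒{{{{{{{{}}}}}}}}

P ⇒ {P}   [P → { P }]
{P} ⇒ {{P}}   [P → { P }]
{{P}} ⇒ {{{P}}}   [P → { P }]
{{{P}}} ⇒ {{{{P}}}}   [P → { P }]
{{{{P}}}} ⇒ {{{{{P}}}}}   [P → { P }]
{{{{{P}}}}} ⇒ {{{{{{P}}}}}}   [P → { P }]
{{{{{{P}}}}}} ⇒ {{{{{{{P}}}}}}}   [P → { P }]
{{{{{{{P}}}}}}} ⇒ {{{{{{{{P}}}}}}}}   [P → { P }]
{{{{{{{{P}}}}}}}} ⇒ {{{{{{{{}}}}}}}}   [P → epsilon]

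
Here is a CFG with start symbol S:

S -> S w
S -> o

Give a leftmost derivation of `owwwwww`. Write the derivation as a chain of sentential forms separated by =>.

S => Sw => Sww => Swww => Swwww => Swwwww => Swwwwww => owwwwww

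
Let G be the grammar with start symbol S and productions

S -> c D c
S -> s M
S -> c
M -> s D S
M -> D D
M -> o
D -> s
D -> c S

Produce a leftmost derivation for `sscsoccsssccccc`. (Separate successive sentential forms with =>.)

S=>sM=>ssDS=>sscSS=>sscsMS=>sscsoS=>sscsocDc=>sscsoccSc=>sscsoccsMc=>sscsoccssDSc=>sscsoccsssSc=>sscsoccssscDcc=>sscsoccsssccScc=>sscsoccsssccccc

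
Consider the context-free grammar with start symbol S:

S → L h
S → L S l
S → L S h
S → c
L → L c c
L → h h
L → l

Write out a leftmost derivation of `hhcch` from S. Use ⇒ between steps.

S⇒Lh⇒Lcch⇒hhcch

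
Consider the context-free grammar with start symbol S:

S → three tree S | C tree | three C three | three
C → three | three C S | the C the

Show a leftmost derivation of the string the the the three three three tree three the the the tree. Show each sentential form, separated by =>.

S => C tree   [S → C tree]
C tree => the C the tree   [C → the C the]
the C the tree => the the C the the tree   [C → the C the]
the the C the the tree => the the the C the the the tree   [C → the C the]
the the the C the the the tree => the the the three C S the the the tree   [C → three C S]
the the the three C S the the the tree => the the the three three S the the the tree   [C → three]
the the the three three S the the the tree => the the the three three three tree S the the the tree   [S → three tree S]
the the the three three three tree S the the the tree => the the the three three three tree three the the the tree   [S → three]

S => C tree => the C the tree => the the C the the tree => the the the C the the the tree => the the the three C S the the the tree => the the the three three S the the the tree => the the the three three three tree S the the the tree => the the the three three three tree three the the the tree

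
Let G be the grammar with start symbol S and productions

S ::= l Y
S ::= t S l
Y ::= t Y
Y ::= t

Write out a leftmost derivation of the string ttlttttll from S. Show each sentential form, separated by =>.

S => tSl   [S ::= t S l]
tSl => ttSll   [S ::= t S l]
ttSll => ttlYll   [S ::= l Y]
ttlYll => ttltYll   [Y ::= t Y]
ttltYll => ttlttYll   [Y ::= t Y]
ttlttYll => ttltttYll   [Y ::= t Y]
ttltttYll => ttlttttll   [Y ::= t]

S => tSl => ttSll => ttlYll => ttltYll => ttlttYll => ttltttYll => ttlttttll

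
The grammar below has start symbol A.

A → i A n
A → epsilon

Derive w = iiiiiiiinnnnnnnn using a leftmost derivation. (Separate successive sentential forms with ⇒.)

A ⇒ iAn ⇒ iiAnn ⇒ iiiAnnn ⇒ iiiiAnnnn ⇒ iiiiiAnnnnn ⇒ iiiiiiAnnnnnn ⇒ iiiiiiiAnnnnnnn ⇒ iiiiiiiiAnnnnnnnn ⇒ iiiiiiiinnnnnnnn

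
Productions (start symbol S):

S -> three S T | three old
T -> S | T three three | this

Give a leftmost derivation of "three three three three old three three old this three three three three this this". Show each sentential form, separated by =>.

S => three S T => three three S T T => three three three S T T T => three three three three old T T T => three three three three old T three three T T => three three three three old T three three three three T T => three three three three old S three three three three T T => three three three three old three S T three three three three T T => three three three three old three three old T three three three three T T => three three three three old three three old this three three three three T T => three three three three old three three old this three three three three this T => three three three three old three three old this three three three three this this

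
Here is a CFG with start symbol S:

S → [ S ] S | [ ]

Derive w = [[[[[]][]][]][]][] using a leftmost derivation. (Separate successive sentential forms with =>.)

S => [S]S => [[S]S]S => [[[S]S]S]S => [[[[S]S]S]S]S => [[[[[]]S]S]S]S => [[[[[]][]]S]S]S => [[[[[]][]][]]S]S => [[[[[]][]][]][]]S => [[[[[]][]][]][]][]

S => [S]S   [S → [ S ] S]
[S]S => [[S]S]S   [S → [ S ] S]
[[S]S]S => [[[S]S]S]S   [S → [ S ] S]
[[[S]S]S]S => [[[[S]S]S]S]S   [S → [ S ] S]
[[[[S]S]S]S]S => [[[[[]]S]S]S]S   [S → [ ]]
[[[[[]]S]S]S]S => [[[[[]][]]S]S]S   [S → [ ]]
[[[[[]][]]S]S]S => [[[[[]][]][]]S]S   [S → [ ]]
[[[[[]][]][]]S]S => [[[[[]][]][]][]]S   [S → [ ]]
[[[[[]][]][]][]]S => [[[[[]][]][]][]][]   [S → [ ]]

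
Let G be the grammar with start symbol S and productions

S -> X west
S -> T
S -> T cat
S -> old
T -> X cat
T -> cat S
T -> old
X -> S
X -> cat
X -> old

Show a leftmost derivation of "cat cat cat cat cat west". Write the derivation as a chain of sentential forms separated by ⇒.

S ⇒ T   [S -> T]
T ⇒ cat S   [T -> cat S]
cat S ⇒ cat X west   [S -> X west]
cat X west ⇒ cat S west   [X -> S]
cat S west ⇒ cat T west   [S -> T]
cat T west ⇒ cat cat S west   [T -> cat S]
cat cat S west ⇒ cat cat T cat west   [S -> T cat]
cat cat T cat west ⇒ cat cat X cat cat west   [T -> X cat]
cat cat X cat cat west ⇒ cat cat cat cat cat west   [X -> cat]

S ⇒ T ⇒ cat S ⇒ cat X west ⇒ cat S west ⇒ cat T west ⇒ cat cat S west ⇒ cat cat T cat west ⇒ cat cat X cat cat west ⇒ cat cat cat cat cat west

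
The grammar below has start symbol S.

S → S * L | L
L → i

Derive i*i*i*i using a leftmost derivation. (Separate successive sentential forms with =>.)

S => S*L => S*L*L => S*L*L*L => L*L*L*L => i*L*L*L => i*i*L*L => i*i*i*L => i*i*i*i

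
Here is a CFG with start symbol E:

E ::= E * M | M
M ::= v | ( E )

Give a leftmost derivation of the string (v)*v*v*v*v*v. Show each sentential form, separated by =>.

E => E*M   [E ::= E * M]
E*M => E*M*M   [E ::= E * M]
E*M*M => E*M*M*M   [E ::= E * M]
E*M*M*M => E*M*M*M*M   [E ::= E * M]
E*M*M*M*M => E*M*M*M*M*M   [E ::= E * M]
E*M*M*M*M*M => M*M*M*M*M*M   [E ::= M]
M*M*M*M*M*M => (E)*M*M*M*M*M   [M ::= ( E )]
(E)*M*M*M*M*M => (M)*M*M*M*M*M   [E ::= M]
(M)*M*M*M*M*M => (v)*M*M*M*M*M   [M ::= v]
(v)*M*M*M*M*M => (v)*v*M*M*M*M   [M ::= v]
(v)*v*M*M*M*M => (v)*v*v*M*M*M   [M ::= v]
(v)*v*v*M*M*M => (v)*v*v*v*M*M   [M ::= v]
(v)*v*v*v*M*M => (v)*v*v*v*v*M   [M ::= v]
(v)*v*v*v*v*M => (v)*v*v*v*v*v   [M ::= v]

E=>E*M=>E*M*M=>E*M*M*M=>E*M*M*M*M=>E*M*M*M*M*M=>M*M*M*M*M*M=>(E)*M*M*M*M*M=>(M)*M*M*M*M*M=>(v)*M*M*M*M*M=>(v)*v*M*M*M*M=>(v)*v*v*M*M*M=>(v)*v*v*v*M*M=>(v)*v*v*v*v*M=>(v)*v*v*v*v*v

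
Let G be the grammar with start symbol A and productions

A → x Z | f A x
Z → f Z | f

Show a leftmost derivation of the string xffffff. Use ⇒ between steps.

A ⇒ xZ   [A → x Z]
xZ ⇒ xfZ   [Z → f Z]
xfZ ⇒ xffZ   [Z → f Z]
xffZ ⇒ xfffZ   [Z → f Z]
xfffZ ⇒ xffffZ   [Z → f Z]
xffffZ ⇒ xfffffZ   [Z → f Z]
xfffffZ ⇒ xffffff   [Z → f]

A ⇒ xZ ⇒ xfZ ⇒ xffZ ⇒ xfffZ ⇒ xffffZ ⇒ xfffffZ ⇒ xffffff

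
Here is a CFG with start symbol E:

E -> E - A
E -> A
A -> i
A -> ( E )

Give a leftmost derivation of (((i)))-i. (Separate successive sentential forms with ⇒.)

E⇒E-A⇒A-A⇒(E)-A⇒(A)-A⇒((E))-A⇒((A))-A⇒(((E)))-A⇒(((A)))-A⇒(((i)))-A⇒(((i)))-i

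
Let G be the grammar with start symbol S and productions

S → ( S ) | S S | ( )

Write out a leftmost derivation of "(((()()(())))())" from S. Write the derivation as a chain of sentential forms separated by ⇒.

S ⇒ (S)   [S → ( S )]
(S) ⇒ (SS)   [S → S S]
(SS) ⇒ ((S)S)   [S → ( S )]
((S)S) ⇒ (((S))S)   [S → ( S )]
(((S))S) ⇒ (((SS))S)   [S → S S]
(((SS))S) ⇒ (((()S))S)   [S → ( )]
(((()S))S) ⇒ (((()SS))S)   [S → S S]
(((()SS))S) ⇒ (((()()S))S)   [S → ( )]
(((()()S))S) ⇒ (((()()(S)))S)   [S → ( S )]
(((()()(S)))S) ⇒ (((()()(())))S)   [S → ( )]
(((()()(())))S) ⇒ (((()()(())))())   [S → ( )]

S⇒(S)⇒(SS)⇒((S)S)⇒(((S))S)⇒(((SS))S)⇒(((()S))S)⇒(((()SS))S)⇒(((()()S))S)⇒(((()()(S)))S)⇒(((()()(())))S)⇒(((()()(())))())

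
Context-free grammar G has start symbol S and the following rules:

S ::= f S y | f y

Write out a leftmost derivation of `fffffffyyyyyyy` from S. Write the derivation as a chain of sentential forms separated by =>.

S => fSy => ffSyy => fffSyyy => ffffSyyyy => fffffSyyyyy => ffffffSyyyyyy => fffffffyyyyyyy

S => fSy   [S ::= f S y]
fSy => ffSyy   [S ::= f S y]
ffSyy => fffSyyy   [S ::= f S y]
fffSyyy => ffffSyyyy   [S ::= f S y]
ffffSyyyy => fffffSyyyyy   [S ::= f S y]
fffffSyyyyy => ffffffSyyyyyy   [S ::= f S y]
ffffffSyyyyyy => fffffffyyyyyyy   [S ::= f y]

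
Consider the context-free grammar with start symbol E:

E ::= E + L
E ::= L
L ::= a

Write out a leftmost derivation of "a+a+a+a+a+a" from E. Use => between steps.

E => E+L   [E ::= E + L]
E+L => E+L+L   [E ::= E + L]
E+L+L => E+L+L+L   [E ::= E + L]
E+L+L+L => E+L+L+L+L   [E ::= E + L]
E+L+L+L+L => E+L+L+L+L+L   [E ::= E + L]
E+L+L+L+L+L => L+L+L+L+L+L   [E ::= L]
L+L+L+L+L+L => a+L+L+L+L+L   [L ::= a]
a+L+L+L+L+L => a+a+L+L+L+L   [L ::= a]
a+a+L+L+L+L => a+a+a+L+L+L   [L ::= a]
a+a+a+L+L+L => a+a+a+a+L+L   [L ::= a]
a+a+a+a+L+L => a+a+a+a+a+L   [L ::= a]
a+a+a+a+a+L => a+a+a+a+a+a   [L ::= a]

E => E+L => E+L+L => E+L+L+L => E+L+L+L+L => E+L+L+L+L+L => L+L+L+L+L+L => a+L+L+L+L+L => a+a+L+L+L+L => a+a+a+L+L+L => a+a+a+a+L+L => a+a+a+a+a+L => a+a+a+a+a+a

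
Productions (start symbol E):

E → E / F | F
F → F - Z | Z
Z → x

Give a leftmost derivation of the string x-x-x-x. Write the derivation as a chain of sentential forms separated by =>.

E => F   [E → F]
F => F-Z   [F → F - Z]
F-Z => F-Z-Z   [F → F - Z]
F-Z-Z => F-Z-Z-Z   [F → F - Z]
F-Z-Z-Z => Z-Z-Z-Z   [F → Z]
Z-Z-Z-Z => x-Z-Z-Z   [Z → x]
x-Z-Z-Z => x-x-Z-Z   [Z → x]
x-x-Z-Z => x-x-x-Z   [Z → x]
x-x-x-Z => x-x-x-x   [Z → x]

E=>F=>F-Z=>F-Z-Z=>F-Z-Z-Z=>Z-Z-Z-Z=>x-Z-Z-Z=>x-x-Z-Z=>x-x-x-Z=>x-x-x-x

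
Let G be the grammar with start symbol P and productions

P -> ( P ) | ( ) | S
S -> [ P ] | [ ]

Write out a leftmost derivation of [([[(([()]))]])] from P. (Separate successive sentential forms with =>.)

P=>S=>[P]=>[(P)]=>[(S)]=>[([P])]=>[([S])]=>[([[P]])]=>[([[(P)]])]=>[([[((P))]])]=>[([[((S))]])]=>[([[(([P]))]])]=>[([[(([()]))]])]

P => S   [P -> S]
S => [P]   [S -> [ P ]]
[P] => [(P)]   [P -> ( P )]
[(P)] => [(S)]   [P -> S]
[(S)] => [([P])]   [S -> [ P ]]
[([P])] => [([S])]   [P -> S]
[([S])] => [([[P]])]   [S -> [ P ]]
[([[P]])] => [([[(P)]])]   [P -> ( P )]
[([[(P)]])] => [([[((P))]])]   [P -> ( P )]
[([[((P))]])] => [([[((S))]])]   [P -> S]
[([[((S))]])] => [([[(([P]))]])]   [S -> [ P ]]
[([[(([P]))]])] => [([[(([()]))]])]   [P -> ( )]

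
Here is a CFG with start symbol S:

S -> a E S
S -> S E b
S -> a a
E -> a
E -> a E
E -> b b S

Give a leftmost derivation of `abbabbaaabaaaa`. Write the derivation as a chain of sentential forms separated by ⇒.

S ⇒ aES   [S -> a E S]
aES ⇒ abbSS   [E -> b b S]
abbSS ⇒ abbaESS   [S -> a E S]
abbaESS ⇒ abbabbSSS   [E -> b b S]
abbabbSSS ⇒ abbabbSEbSS   [S -> S E b]
abbabbSEbSS ⇒ abbabbaaEbSS   [S -> a a]
abbabbaaEbSS ⇒ abbabbaaabSS   [E -> a]
abbabbaaabSS ⇒ abbabbaaabaaS   [S -> a a]
abbabbaaabaaS ⇒ abbabbaaabaaaa   [S -> a a]

S ⇒ aES ⇒ abbSS ⇒ abbaESS ⇒ abbabbSSS ⇒ abbabbSEbSS ⇒ abbabbaaEbSS ⇒ abbabbaaabSS ⇒ abbabbaaabaaS ⇒ abbabbaaabaaaa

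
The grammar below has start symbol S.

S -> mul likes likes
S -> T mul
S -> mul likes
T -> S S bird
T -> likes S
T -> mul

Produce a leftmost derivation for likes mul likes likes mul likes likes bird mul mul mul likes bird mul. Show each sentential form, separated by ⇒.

S ⇒ T mul ⇒ S S bird mul ⇒ T mul S bird mul ⇒ likes S mul S bird mul ⇒ likes T mul mul S bird mul ⇒ likes S S bird mul mul S bird mul ⇒ likes mul likes likes S bird mul mul S bird mul ⇒ likes mul likes likes mul likes likes bird mul mul S bird mul ⇒ likes mul likes likes mul likes likes bird mul mul mul likes bird mul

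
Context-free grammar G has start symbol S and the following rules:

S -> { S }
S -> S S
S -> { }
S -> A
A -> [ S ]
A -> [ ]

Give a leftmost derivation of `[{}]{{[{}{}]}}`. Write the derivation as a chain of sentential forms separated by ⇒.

S⇒SS⇒AS⇒[S]S⇒[{}]S⇒[{}]{S}⇒[{}]{{S}}⇒[{}]{{A}}⇒[{}]{{[S]}}⇒[{}]{{[SS]}}⇒[{}]{{[{}S]}}⇒[{}]{{[{}{}]}}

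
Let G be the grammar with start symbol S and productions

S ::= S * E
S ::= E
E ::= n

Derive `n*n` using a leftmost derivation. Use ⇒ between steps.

S ⇒ S*E   [S ::= S * E]
S*E ⇒ E*E   [S ::= E]
E*E ⇒ n*E   [E ::= n]
n*E ⇒ n*n   [E ::= n]

S ⇒ S*E ⇒ E*E ⇒ n*E ⇒ n*n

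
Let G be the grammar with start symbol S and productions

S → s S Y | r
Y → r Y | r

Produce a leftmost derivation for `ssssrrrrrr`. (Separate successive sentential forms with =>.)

S => sSY   [S → s S Y]
sSY => ssSYY   [S → s S Y]
ssSYY => sssSYYY   [S → s S Y]
sssSYYY => ssssSYYYY   [S → s S Y]
ssssSYYYY => ssssrYYYY   [S → r]
ssssrYYYY => ssssrrYYYY   [Y → r Y]
ssssrrYYYY => ssssrrrYYY   [Y → r]
ssssrrrYYY => ssssrrrrYY   [Y → r]
ssssrrrrYY => ssssrrrrrY   [Y → r]
ssssrrrrrY => ssssrrrrrr   [Y → r]

S=>sSY=>ssSYY=>sssSYYY=>ssssSYYYY=>ssssrYYYY=>ssssrrYYYY=>ssssrrrYYY=>ssssrrrrYY=>ssssrrrrrY=>ssssrrrrrr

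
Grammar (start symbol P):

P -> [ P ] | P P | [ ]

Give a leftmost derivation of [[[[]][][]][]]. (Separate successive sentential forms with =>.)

P => [P]   [P -> [ P ]]
[P] => [PP]   [P -> P P]
[PP] => [[P]P]   [P -> [ P ]]
[[P]P] => [[PP]P]   [P -> P P]
[[PP]P] => [[PPP]P]   [P -> P P]
[[PPP]P] => [[[P]PP]P]   [P -> [ P ]]
[[[P]PP]P] => [[[[]]PP]P]   [P -> [ ]]
[[[[]]PP]P] => [[[[]][]P]P]   [P -> [ ]]
[[[[]][]P]P] => [[[[]][][]]P]   [P -> [ ]]
[[[[]][][]]P] => [[[[]][][]][]]   [P -> [ ]]

P => [P] => [PP] => [[P]P] => [[PP]P] => [[PPP]P] => [[[P]PP]P] => [[[[]]PP]P] => [[[[]][]P]P] => [[[[]][][]]P] => [[[[]][][]][]]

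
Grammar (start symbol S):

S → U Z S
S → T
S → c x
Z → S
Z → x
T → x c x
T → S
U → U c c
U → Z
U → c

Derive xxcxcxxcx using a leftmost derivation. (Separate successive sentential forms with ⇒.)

S ⇒ UZS ⇒ ZZS ⇒ SZS ⇒ UZSZS ⇒ ZZSZS ⇒ xZSZS ⇒ xSSZS ⇒ xTSZS ⇒ xxcxSZS ⇒ xxcxcxZS ⇒ xxcxcxxS ⇒ xxcxcxxcx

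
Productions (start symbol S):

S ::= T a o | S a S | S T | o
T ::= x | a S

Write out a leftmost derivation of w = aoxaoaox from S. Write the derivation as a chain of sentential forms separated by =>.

S => ST   [S ::= S T]
ST => TaoT   [S ::= T a o]
TaoT => aSaoT   [T ::= a S]
aSaoT => aSaSaoT   [S ::= S a S]
aSaSaoT => aSTaSaoT   [S ::= S T]
aSTaSaoT => aoTaSaoT   [S ::= o]
aoTaSaoT => aoxaSaoT   [T ::= x]
aoxaSaoT => aoxaoaoT   [S ::= o]
aoxaoaoT => aoxaoaox   [T ::= x]

S => ST => TaoT => aSaoT => aSaSaoT => aSTaSaoT => aoTaSaoT => aoxaSaoT => aoxaoaoT => aoxaoaox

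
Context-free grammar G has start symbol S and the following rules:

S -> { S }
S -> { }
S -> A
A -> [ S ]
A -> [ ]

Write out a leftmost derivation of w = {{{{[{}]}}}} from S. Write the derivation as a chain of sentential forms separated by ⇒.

S ⇒ {S}   [S -> { S }]
{S} ⇒ {{S}}   [S -> { S }]
{{S}} ⇒ {{{S}}}   [S -> { S }]
{{{S}}} ⇒ {{{{S}}}}   [S -> { S }]
{{{{S}}}} ⇒ {{{{A}}}}   [S -> A]
{{{{A}}}} ⇒ {{{{[S]}}}}   [A -> [ S ]]
{{{{[S]}}}} ⇒ {{{{[{}]}}}}   [S -> { }]

S ⇒ {S} ⇒ {{S}} ⇒ {{{S}}} ⇒ {{{{S}}}} ⇒ {{{{A}}}} ⇒ {{{{[S]}}}} ⇒ {{{{[{}]}}}}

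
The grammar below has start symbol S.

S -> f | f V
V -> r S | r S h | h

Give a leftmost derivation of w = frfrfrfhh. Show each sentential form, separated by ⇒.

S ⇒ fV   [S -> f V]
fV ⇒ frS   [V -> r S]
frS ⇒ frfV   [S -> f V]
frfV ⇒ frfrSh   [V -> r S h]
frfrSh ⇒ frfrfVh   [S -> f V]
frfrfVh ⇒ frfrfrSh   [V -> r S]
frfrfrSh ⇒ frfrfrfVh   [S -> f V]
frfrfrfVh ⇒ frfrfrfhh   [V -> h]

S ⇒ fV ⇒ frS ⇒ frfV ⇒ frfrSh ⇒ frfrfVh ⇒ frfrfrSh ⇒ frfrfrfVh ⇒ frfrfrfhh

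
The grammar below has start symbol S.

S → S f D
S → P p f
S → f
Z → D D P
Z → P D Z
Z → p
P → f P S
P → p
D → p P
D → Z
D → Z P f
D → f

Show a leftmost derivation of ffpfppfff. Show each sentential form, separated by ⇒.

S ⇒ SfD   [S → S f D]
SfD ⇒ SfDfD   [S → S f D]
SfDfD ⇒ ffDfD   [S → f]
ffDfD ⇒ ffZPffD   [D → Z P f]
ffZPffD ⇒ ffPDZPffD   [Z → P D Z]
ffPDZPffD ⇒ ffpDZPffD   [P → p]
ffpDZPffD ⇒ ffpfZPffD   [D → f]
ffpfZPffD ⇒ ffpfpPffD   [Z → p]
ffpfpPffD ⇒ ffpfppffD   [P → p]
ffpfppffD ⇒ ffpfppfff   [D → f]

S⇒SfD⇒SfDfD⇒ffDfD⇒ffZPffD⇒ffPDZPffD⇒ffpDZPffD⇒ffpfZPffD⇒ffpfpPffD⇒ffpfppffD⇒ffpfppfff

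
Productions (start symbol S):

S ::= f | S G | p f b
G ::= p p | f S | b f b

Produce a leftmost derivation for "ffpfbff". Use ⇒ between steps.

S ⇒ SG   [S ::= S G]
SG ⇒ fG   [S ::= f]
fG ⇒ ffS   [G ::= f S]
ffS ⇒ ffSG   [S ::= S G]
ffSG ⇒ ffpfbG   [S ::= p f b]
ffpfbG ⇒ ffpfbfS   [G ::= f S]
ffpfbfS ⇒ ffpfbff   [S ::= f]

S ⇒ SG ⇒ fG ⇒ ffS ⇒ ffSG ⇒ ffpfbG ⇒ ffpfbfS ⇒ ffpfbff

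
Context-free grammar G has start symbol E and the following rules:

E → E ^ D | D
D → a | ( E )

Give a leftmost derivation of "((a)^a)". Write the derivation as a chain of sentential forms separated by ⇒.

E ⇒ D ⇒ (E) ⇒ (E^D) ⇒ (D^D) ⇒ ((E)^D) ⇒ ((D)^D) ⇒ ((a)^D) ⇒ ((a)^a)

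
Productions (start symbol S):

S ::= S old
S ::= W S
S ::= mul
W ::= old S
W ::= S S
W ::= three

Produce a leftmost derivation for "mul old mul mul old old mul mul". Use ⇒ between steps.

S ⇒ W S ⇒ S S S ⇒ S old S S ⇒ S old old S S ⇒ W S old old S S ⇒ S S S old old S S ⇒ S old S S old old S S ⇒ mul old S S old old S S ⇒ mul old mul S old old S S ⇒ mul old mul mul old old S S ⇒ mul old mul mul old old mul S ⇒ mul old mul mul old old mul mul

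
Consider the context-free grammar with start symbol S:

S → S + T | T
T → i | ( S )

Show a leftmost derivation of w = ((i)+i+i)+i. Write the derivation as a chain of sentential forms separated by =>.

S => S+T   [S → S + T]
S+T => T+T   [S → T]
T+T => (S)+T   [T → ( S )]
(S)+T => (S+T)+T   [S → S + T]
(S+T)+T => (S+T+T)+T   [S → S + T]
(S+T+T)+T => (T+T+T)+T   [S → T]
(T+T+T)+T => ((S)+T+T)+T   [T → ( S )]
((S)+T+T)+T => ((T)+T+T)+T   [S → T]
((T)+T+T)+T => ((i)+T+T)+T   [T → i]
((i)+T+T)+T => ((i)+i+T)+T   [T → i]
((i)+i+T)+T => ((i)+i+i)+T   [T → i]
((i)+i+i)+T => ((i)+i+i)+i   [T → i]

S => S+T => T+T => (S)+T => (S+T)+T => (S+T+T)+T => (T+T+T)+T => ((S)+T+T)+T => ((T)+T+T)+T => ((i)+T+T)+T => ((i)+i+T)+T => ((i)+i+i)+T => ((i)+i+i)+i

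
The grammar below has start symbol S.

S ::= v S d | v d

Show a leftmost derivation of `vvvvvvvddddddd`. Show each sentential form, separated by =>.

S => vSd => vvSdd => vvvSddd => vvvvSdddd => vvvvvSddddd => vvvvvvSdddddd => vvvvvvvddddddd

S => vSd   [S ::= v S d]
vSd => vvSdd   [S ::= v S d]
vvSdd => vvvSddd   [S ::= v S d]
vvvSddd => vvvvSdddd   [S ::= v S d]
vvvvSdddd => vvvvvSddddd   [S ::= v S d]
vvvvvSddddd => vvvvvvSdddddd   [S ::= v S d]
vvvvvvSdddddd => vvvvvvvddddddd   [S ::= v d]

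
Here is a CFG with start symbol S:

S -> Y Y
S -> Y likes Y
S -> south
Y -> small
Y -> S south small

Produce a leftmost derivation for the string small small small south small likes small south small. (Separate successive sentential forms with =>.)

S => Y Y   [S -> Y Y]
Y Y => small Y   [Y -> small]
small Y => small S south small   [Y -> S south small]
small S south small => small Y likes Y south small   [S -> Y likes Y]
small Y likes Y south small => small S south small likes Y south small   [Y -> S south small]
small S south small likes Y south small => small Y Y south small likes Y south small   [S -> Y Y]
small Y Y south small likes Y south small => small small Y south small likes Y south small   [Y -> small]
small small Y south small likes Y south small => small small small south small likes Y south small   [Y -> small]
small small small south small likes Y south small => small small small south small likes small south small   [Y -> small]

S => Y Y => small Y => small S south small => small Y likes Y south small => small S south small likes Y south small => small Y Y south small likes Y south small => small small Y south small likes Y south small => small small small south small likes Y south small => small small small south small likes small south small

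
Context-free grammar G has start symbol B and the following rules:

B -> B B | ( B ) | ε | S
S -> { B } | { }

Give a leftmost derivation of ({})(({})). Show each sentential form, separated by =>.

B => BB   [B -> B B]
BB => (B)B   [B -> ( B )]
(B)B => (S)B   [B -> S]
(S)B => ({})B   [S -> { }]
({})B => ({})(B)   [B -> ( B )]
({})(B) => ({})(BB)   [B -> B B]
({})(BB) => ({})((B)B)   [B -> ( B )]
({})((B)B) => ({})((S)B)   [B -> S]
({})((S)B) => ({})(({})B)   [S -> { }]
({})(({})B) => ({})(({}))   [B -> ε]

B => BB => (B)B => (S)B => ({})B => ({})(B) => ({})(BB) => ({})((B)B) => ({})((S)B) => ({})(({})B) => ({})(({}))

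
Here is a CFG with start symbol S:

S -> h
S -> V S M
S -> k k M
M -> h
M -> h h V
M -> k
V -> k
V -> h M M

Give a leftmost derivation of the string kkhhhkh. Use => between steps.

S => kkM   [S -> k k M]
kkM => kkhhV   [M -> h h V]
kkhhV => kkhhhMM   [V -> h M M]
kkhhhMM => kkhhhkM   [M -> k]
kkhhhkM => kkhhhkh   [M -> h]

S=>kkM=>kkhhV=>kkhhhMM=>kkhhhkM=>kkhhhkh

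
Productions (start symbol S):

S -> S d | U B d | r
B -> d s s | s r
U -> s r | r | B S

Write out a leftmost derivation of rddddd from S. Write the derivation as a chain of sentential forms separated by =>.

S => Sd   [S -> S d]
Sd => Sdd   [S -> S d]
Sdd => Sddd   [S -> S d]
Sddd => Sdddd   [S -> S d]
Sdddd => Sddddd   [S -> S d]
Sddddd => rddddd   [S -> r]

S => Sd => Sdd => Sddd => Sdddd => Sddddd => rddddd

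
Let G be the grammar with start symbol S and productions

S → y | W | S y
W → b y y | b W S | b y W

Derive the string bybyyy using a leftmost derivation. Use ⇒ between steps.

S ⇒ Sy   [S → S y]
Sy ⇒ Wy   [S → W]
Wy ⇒ byWy   [W → b y W]
byWy ⇒ bybyyy   [W → b y y]

S ⇒ Sy ⇒ Wy ⇒ byWy ⇒ bybyyy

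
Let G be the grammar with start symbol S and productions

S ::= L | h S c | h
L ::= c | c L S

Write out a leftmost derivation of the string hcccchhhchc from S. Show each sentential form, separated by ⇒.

S⇒hSc⇒hLc⇒hcLSc⇒hccLSSc⇒hcccLSSSc⇒hccccSSSc⇒hcccchSSc⇒hcccchhScSc⇒hcccchhhcSc⇒hcccchhhchc

S ⇒ hSc   [S ::= h S c]
hSc ⇒ hLc   [S ::= L]
hLc ⇒ hcLSc   [L ::= c L S]
hcLSc ⇒ hccLSSc   [L ::= c L S]
hccLSSc ⇒ hcccLSSSc   [L ::= c L S]
hcccLSSSc ⇒ hccccSSSc   [L ::= c]
hccccSSSc ⇒ hcccchSSc   [S ::= h]
hcccchSSc ⇒ hcccchhScSc   [S ::= h S c]
hcccchhScSc ⇒ hcccchhhcSc   [S ::= h]
hcccchhhcSc ⇒ hcccchhhchc   [S ::= h]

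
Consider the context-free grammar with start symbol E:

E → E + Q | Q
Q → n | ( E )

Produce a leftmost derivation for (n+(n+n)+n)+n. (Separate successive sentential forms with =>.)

E=>E+Q=>Q+Q=>(E)+Q=>(E+Q)+Q=>(E+Q+Q)+Q=>(Q+Q+Q)+Q=>(n+Q+Q)+Q=>(n+(E)+Q)+Q=>(n+(E+Q)+Q)+Q=>(n+(Q+Q)+Q)+Q=>(n+(n+Q)+Q)+Q=>(n+(n+n)+Q)+Q=>(n+(n+n)+n)+Q=>(n+(n+n)+n)+n

E => E+Q   [E → E + Q]
E+Q => Q+Q   [E → Q]
Q+Q => (E)+Q   [Q → ( E )]
(E)+Q => (E+Q)+Q   [E → E + Q]
(E+Q)+Q => (E+Q+Q)+Q   [E → E + Q]
(E+Q+Q)+Q => (Q+Q+Q)+Q   [E → Q]
(Q+Q+Q)+Q => (n+Q+Q)+Q   [Q → n]
(n+Q+Q)+Q => (n+(E)+Q)+Q   [Q → ( E )]
(n+(E)+Q)+Q => (n+(E+Q)+Q)+Q   [E → E + Q]
(n+(E+Q)+Q)+Q => (n+(Q+Q)+Q)+Q   [E → Q]
(n+(Q+Q)+Q)+Q => (n+(n+Q)+Q)+Q   [Q → n]
(n+(n+Q)+Q)+Q => (n+(n+n)+Q)+Q   [Q → n]
(n+(n+n)+Q)+Q => (n+(n+n)+n)+Q   [Q → n]
(n+(n+n)+n)+Q => (n+(n+n)+n)+n   [Q → n]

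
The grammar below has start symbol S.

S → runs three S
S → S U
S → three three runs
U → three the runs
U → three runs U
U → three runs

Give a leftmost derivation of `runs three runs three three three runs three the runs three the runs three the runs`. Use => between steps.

S => S U   [S → S U]
S U => S U U   [S → S U]
S U U => S U U U   [S → S U]
S U U U => runs three S U U U   [S → runs three S]
runs three S U U U => runs three runs three S U U U   [S → runs three S]
runs three runs three S U U U => runs three runs three three three runs U U U   [S → three three runs]
runs three runs three three three runs U U U => runs three runs three three three runs three the runs U U   [U → three the runs]
runs three runs three three three runs three the runs U U => runs three runs three three three runs three the runs three the runs U   [U → three the runs]
runs three runs three three three runs three the runs three the runs U => runs three runs three three three runs three the runs three the runs three the runs   [U → three the runs]

S => S U => S U U => S U U U => runs three S U U U => runs three runs three S U U U => runs three runs three three three runs U U U => runs three runs three three three runs three the runs U U => runs three runs three three three runs three the runs three the runs U => runs three runs three three three runs three the runs three the runs three the runs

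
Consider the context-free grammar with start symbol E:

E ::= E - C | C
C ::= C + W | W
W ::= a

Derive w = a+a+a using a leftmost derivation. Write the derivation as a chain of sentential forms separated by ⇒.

E ⇒ C   [E ::= C]
C ⇒ C+W   [C ::= C + W]
C+W ⇒ C+W+W   [C ::= C + W]
C+W+W ⇒ W+W+W   [C ::= W]
W+W+W ⇒ a+W+W   [W ::= a]
a+W+W ⇒ a+a+W   [W ::= a]
a+a+W ⇒ a+a+a   [W ::= a]

E⇒C⇒C+W⇒C+W+W⇒W+W+W⇒a+W+W⇒a+a+W⇒a+a+a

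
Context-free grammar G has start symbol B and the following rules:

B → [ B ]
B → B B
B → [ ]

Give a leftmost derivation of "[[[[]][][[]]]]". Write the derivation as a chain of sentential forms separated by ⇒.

B ⇒ [B]   [B → [ B ]]
[B] ⇒ [[B]]   [B → [ B ]]
[[B]] ⇒ [[BB]]   [B → B B]
[[BB]] ⇒ [[[B]B]]   [B → [ B ]]
[[[B]B]] ⇒ [[[[]]B]]   [B → [ ]]
[[[[]]B]] ⇒ [[[[]]BB]]   [B → B B]
[[[[]]BB]] ⇒ [[[[]][]B]]   [B → [ ]]
[[[[]][]B]] ⇒ [[[[]][][B]]]   [B → [ B ]]
[[[[]][][B]]] ⇒ [[[[]][][[]]]]   [B → [ ]]

B ⇒ [B] ⇒ [[B]] ⇒ [[BB]] ⇒ [[[B]B]] ⇒ [[[[]]B]] ⇒ [[[[]]BB]] ⇒ [[[[]][]B]] ⇒ [[[[]][][B]]] ⇒ [[[[]][][[]]]]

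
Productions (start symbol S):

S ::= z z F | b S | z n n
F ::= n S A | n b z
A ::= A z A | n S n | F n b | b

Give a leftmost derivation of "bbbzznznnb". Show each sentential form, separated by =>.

S=>bS=>bbS=>bbbS=>bbbzzF=>bbbzznSA=>bbbzznznnA=>bbbzznznnb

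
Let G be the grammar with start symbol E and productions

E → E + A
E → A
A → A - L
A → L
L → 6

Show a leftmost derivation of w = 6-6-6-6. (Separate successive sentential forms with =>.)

E => A   [E → A]
A => A-L   [A → A - L]
A-L => A-L-L   [A → A - L]
A-L-L => A-L-L-L   [A → A - L]
A-L-L-L => L-L-L-L   [A → L]
L-L-L-L => 6-L-L-L   [L → 6]
6-L-L-L => 6-6-L-L   [L → 6]
6-6-L-L => 6-6-6-L   [L → 6]
6-6-6-L => 6-6-6-6   [L → 6]

E=>A=>A-L=>A-L-L=>A-L-L-L=>L-L-L-L=>6-L-L-L=>6-6-L-L=>6-6-6-L=>6-6-6-6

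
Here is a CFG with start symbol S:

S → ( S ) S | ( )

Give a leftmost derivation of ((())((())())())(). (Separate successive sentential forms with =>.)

S => (S)S => ((S)S)S => ((())S)S => ((())(S)S)S => ((())((S)S)S)S => ((())((())S)S)S => ((())((())())S)S => ((())((())())())S => ((())((())())())()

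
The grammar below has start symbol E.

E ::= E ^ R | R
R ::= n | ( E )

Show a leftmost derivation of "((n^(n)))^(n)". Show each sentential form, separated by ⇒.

E ⇒ E^R ⇒ R^R ⇒ (E)^R ⇒ (R)^R ⇒ ((E))^R ⇒ ((E^R))^R ⇒ ((R^R))^R ⇒ ((n^R))^R ⇒ ((n^(E)))^R ⇒ ((n^(R)))^R ⇒ ((n^(n)))^R ⇒ ((n^(n)))^(E) ⇒ ((n^(n)))^(R) ⇒ ((n^(n)))^(n)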